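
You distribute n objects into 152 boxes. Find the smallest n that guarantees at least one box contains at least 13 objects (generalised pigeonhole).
n = (13 − 1)·152 + 1 = 1825

By the generalised pigeonhole principle, to guarantee some box contains ≥ r objects we need more than (r − 1) · k objects total. Threshold: n = (r − 1) · k + 1. With r = 13 and k = 152: n = 12 · 152 + 1 = 1824 + 1 = 1825. For n = 1824 = 12 · 152, we can put exactly 12 objects in every box, avoiding 13 in any single one — so 1825 is tight.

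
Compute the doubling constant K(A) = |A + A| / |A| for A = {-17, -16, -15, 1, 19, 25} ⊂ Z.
K = |A + A| / |A| = 19/6

Enumerate A + A = {a + b : a, b ∈ A}. With |A| = 6, there are |A|^2 = 36 ordered sum pairs; collecting distinct values, A + A = {-34, -33, -32, -31, -30, -16, -15, -14, 2, 3, 4, 8, 9, 10, 20, 26, 38, 44, 50}, so |A + A| = 19. Thus K = 19/6. For comparison, the minimum possible |A + A| over all 6-element sets is 2·6 − 1 = 11 (so min K = 11/6), attained only by arithmetic progressions.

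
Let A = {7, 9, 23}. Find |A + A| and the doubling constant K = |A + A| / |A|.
K = |A + A| / |A| = 6/3 = 2

Enumerate A + A = {a + b : a, b ∈ A}. With |A| = 3, there are |A|^2 = 9 ordered sum pairs; collecting distinct values, A + A = {14, 16, 18, 30, 32, 46}, so |A + A| = 6. Thus K = 6/3 = 2. For comparison, the minimum possible |A + A| over all 3-element sets is 2·3 − 1 = 5 (so min K = 5/3), attained only by arithmetic progressions.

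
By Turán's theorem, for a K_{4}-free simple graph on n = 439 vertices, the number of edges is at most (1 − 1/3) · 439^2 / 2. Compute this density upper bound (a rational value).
Turán density bound = (2/3) · 439^2/2 = 192721/3 ≈ 64240.3333

Turán's theorem: ex(n, K_{r+1}) is achieved by the complete r-partite Turán graph T(n, r) with parts as balanced as possible, and is at most (1 − 1/r) · n^2/2. For r = 3, n = 439: the density bound is (2/3) · 192721/2 = 192721/3 ≈ 64240.3333. The integer-valued extremum is e(T(439, 3)) = 64240, which is strictly less than the density bound 192721/3 since 3 ∤ 439 (the parts of T(439, 3) cannot all be equal).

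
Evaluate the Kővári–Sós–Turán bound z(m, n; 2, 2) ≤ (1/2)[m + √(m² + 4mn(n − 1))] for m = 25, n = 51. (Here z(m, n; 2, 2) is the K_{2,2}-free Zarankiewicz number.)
z(25, 51; 2, 2) ≤ (1/2)[25 + √(25² + 4·25·51·50)] = (1/2)[25 + √255625] = 265.2969

Kővári–Sós–Turán: let r_1, ..., r_25 be the row sums and z = Σ r_i the total number of 1s. Each pair of columns can share at most one row with both entries 1 (else a 2×2 all-ones block appears), so Σ_i C(r_i, 2) ≤ C(51, 2) = 1275. By convexity Σ_i C(r_i, 2) ≥ 25·C(z/25, 2) = z(z − 25)/(2·25), giving z² − 25z − 25·51·50 ≤ 0 and hence z ≤ (1/2)[25 + √(625 + 4·63750)] = (1/2)[25 + √255625] ≈ (1/2)(25 + 505.5937) = 265.2969.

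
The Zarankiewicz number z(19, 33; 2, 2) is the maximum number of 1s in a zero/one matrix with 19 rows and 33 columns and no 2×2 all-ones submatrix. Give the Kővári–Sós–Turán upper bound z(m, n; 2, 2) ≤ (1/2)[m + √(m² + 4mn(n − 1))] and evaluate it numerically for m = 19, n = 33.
z(19, 33; 2, 2) ≤ (1/2)[19 + √(19² + 4·19·33·32)] = (1/2)[19 + √80617] = 151.4657

Kővári–Sós–Turán: let r_1, ..., r_19 be the row sums and z = Σ r_i the total number of 1s. Each pair of columns can share at most one row with both entries 1 (else a 2×2 all-ones block appears), so Σ_i C(r_i, 2) ≤ C(33, 2) = 528. By convexity Σ_i C(r_i, 2) ≥ 19·C(z/19, 2) = z(z − 19)/(2·19), giving z² − 19z − 19·33·32 ≤ 0 and hence z ≤ (1/2)[19 + √(361 + 4·20064)] = (1/2)[19 + √80617] ≈ (1/2)(19 + 283.9313) = 151.4657.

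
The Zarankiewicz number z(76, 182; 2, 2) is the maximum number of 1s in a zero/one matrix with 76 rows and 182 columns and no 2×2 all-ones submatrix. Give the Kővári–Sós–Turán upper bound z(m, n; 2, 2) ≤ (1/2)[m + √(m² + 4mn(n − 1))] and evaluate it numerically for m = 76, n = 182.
z(76, 182; 2, 2) ≤ (1/2)[76 + √(76² + 4·76·182·181)] = (1/2)[76 + √10020144] = 1620.7306

Kővári–Sós–Turán: let r_1, ..., r_76 be the row sums and z = Σ r_i the total number of 1s. Each pair of columns can share at most one row with both entries 1 (else a 2×2 all-ones block appears), so Σ_i C(r_i, 2) ≤ C(182, 2) = 16471. By convexity Σ_i C(r_i, 2) ≥ 76·C(z/76, 2) = z(z − 76)/(2·76), giving z² − 76z − 76·182·181 ≤ 0 and hence z ≤ (1/2)[76 + √(5776 + 4·2503592)] = (1/2)[76 + √10020144] ≈ (1/2)(76 + 3165.4611) = 1620.7306.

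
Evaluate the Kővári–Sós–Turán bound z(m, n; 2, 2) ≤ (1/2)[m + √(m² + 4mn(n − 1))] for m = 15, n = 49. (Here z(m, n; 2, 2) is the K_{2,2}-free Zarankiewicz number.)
z(15, 49; 2, 2) ≤ (1/2)[15 + √(15² + 4·15·49·48)] = (1/2)[15 + √141345] = 195.4794

Kővári–Sós–Turán: let r_1, ..., r_15 be the row sums and z = Σ r_i the total number of 1s. Each pair of columns can share at most one row with both entries 1 (else a 2×2 all-ones block appears), so Σ_i C(r_i, 2) ≤ C(49, 2) = 1176. By convexity Σ_i C(r_i, 2) ≥ 15·C(z/15, 2) = z(z − 15)/(2·15), giving z² − 15z − 15·49·48 ≤ 0 and hence z ≤ (1/2)[15 + √(225 + 4·35280)] = (1/2)[15 + √141345] ≈ (1/2)(15 + 375.9588) = 195.4794.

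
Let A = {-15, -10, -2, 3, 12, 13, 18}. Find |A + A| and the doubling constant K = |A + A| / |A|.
K = |A + A| / |A| = 25/7

Enumerate A + A = {a + b : a, b ∈ A}. With |A| = 7, there are |A|^2 = 49 ordered sum pairs; collecting distinct values, A + A = {-30, -25, -20, -17, -12, -7, -4, -3, -2, 1, 2, 3, 6, 8, 10, 11, 15, 16, 21, 24, 25, 26, 30, 31, 36}, so |A + A| = 25. Thus K = 25/7. For comparison, the minimum possible |A + A| over all 7-element sets is 2·7 − 1 = 13 (so min K = 13/7), attained only by arithmetic progressions.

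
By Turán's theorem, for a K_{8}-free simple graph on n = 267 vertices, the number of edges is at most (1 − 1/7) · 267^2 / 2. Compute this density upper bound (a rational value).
Turán density bound = (6/7) · 267^2/2 = 213867/7 ≈ 30552.4286

Turán's theorem: ex(n, K_{r+1}) is achieved by the complete r-partite Turán graph T(n, r) with parts as balanced as possible, and is at most (1 − 1/r) · n^2/2. For r = 7, n = 267: the density bound is (6/7) · 71289/2 = 213867/7 ≈ 30552.4286. The integer-valued extremum is e(T(267, 7)) = 30552, which is strictly less than the density bound 213867/7 since 7 ∤ 267 (the parts of T(267, 7) cannot all be equal).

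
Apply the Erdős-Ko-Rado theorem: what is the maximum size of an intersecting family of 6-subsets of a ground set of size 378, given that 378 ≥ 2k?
max |F| = C(377, 5) = 61795898450

The Erdős-Ko-Rado theorem states: for n ≥ 2k, an intersecting family of k-subsets of an n-element set has size at most C(n − 1, k − 1), with equality for 'star' families {A ⊆ [n] : |A| = k, i ∈ A} (fix an element i). For n = 378, k = 6: C(377, 5) = 61795898450.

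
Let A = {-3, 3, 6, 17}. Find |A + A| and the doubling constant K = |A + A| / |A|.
K = |A + A| / |A| = 10/4 = 5/2

Enumerate A + A = {a + b : a, b ∈ A}. With |A| = 4, there are |A|^2 = 16 ordered sum pairs; collecting distinct values, A + A = {-6, 0, 3, 6, 9, 12, 14, 20, 23, 34}, so |A + A| = 10. Thus K = 10/4 = 5/2. For comparison, the minimum possible |A + A| over all 4-element sets is 2·4 − 1 = 7 (so min K = 7/4), attained only by arithmetic progressions.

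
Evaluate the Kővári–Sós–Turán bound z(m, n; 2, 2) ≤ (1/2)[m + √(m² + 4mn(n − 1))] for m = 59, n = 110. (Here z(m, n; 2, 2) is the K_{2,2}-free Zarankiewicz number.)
z(59, 110; 2, 2) ≤ (1/2)[59 + √(59² + 4·59·110·109)] = (1/2)[59 + √2833121] = 871.0939

Kővári–Sós–Turán: let r_1, ..., r_59 be the row sums and z = Σ r_i the total number of 1s. Each pair of columns can share at most one row with both entries 1 (else a 2×2 all-ones block appears), so Σ_i C(r_i, 2) ≤ C(110, 2) = 5995. By convexity Σ_i C(r_i, 2) ≥ 59·C(z/59, 2) = z(z − 59)/(2·59), giving z² − 59z − 59·110·109 ≤ 0 and hence z ≤ (1/2)[59 + √(3481 + 4·707410)] = (1/2)[59 + √2833121] ≈ (1/2)(59 + 1683.1877) = 871.0939.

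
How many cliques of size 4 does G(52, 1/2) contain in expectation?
E[# K_4] = C(52, 4) · (1/2)^C(4, 2) = 270725 / 2^6 = 4230.078125

For each 4-subset S of vertices (there are C(52, 4) = 270725 such S), let X_S = 1 if S induces a K_4 (all C(4, 2) = 6 edges present). Then P(X_S = 1) = (1/2)^6 = 1/64. By linearity of expectation, E[# K_4] = C(52, 4) · (1/2)^6 = 270725 / 64 = 4230.078125.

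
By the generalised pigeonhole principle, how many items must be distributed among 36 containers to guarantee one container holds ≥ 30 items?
n = (30 − 1)·36 + 1 = 1045

By the generalised pigeonhole principle, to guarantee some box contains ≥ r objects we need more than (r − 1) · k objects total. Threshold: n = (r − 1) · k + 1. With r = 30 and k = 36: n = 29 · 36 + 1 = 1044 + 1 = 1045. For n = 1044 = 29 · 36, we can put exactly 29 objects in every box, avoiding 30 in any single one — so 1045 is tight.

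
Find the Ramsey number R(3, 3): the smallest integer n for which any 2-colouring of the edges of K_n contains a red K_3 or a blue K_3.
R(3, 3) = 6

Lower bound: the 5-cycle C_5 (with the remaining edges as the complement) gives a 2-colouring of K_5 with no monochromatic triangle, so R(3, 3) > 5.
Upper bound: in K_6, any vertex has 5 incident edges, so by pigeonhole ≥3 are the same colour (say red). If any pair of those red neighbours has a red edge between them, we get a red triangle; otherwise the three neighbours span a blue triangle. So every 2-colouring of K_6 has a monochromatic triangle.
Hence R(3, 3) = 6.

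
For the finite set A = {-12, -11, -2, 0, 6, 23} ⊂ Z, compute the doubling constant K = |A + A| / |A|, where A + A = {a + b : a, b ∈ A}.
K = |A + A| / |A| = 20/6 = 10/3

Enumerate A + A = {a + b : a, b ∈ A}. With |A| = 6, there are |A|^2 = 36 ordered sum pairs; collecting distinct values, A + A = {-24, -23, -22, -14, -13, -12, -11, -6, -5, -4, -2, 0, 4, 6, 11, 12, 21, 23, 29, 46}, so |A + A| = 20. Thus K = 20/6 = 10/3. For comparison, the minimum possible |A + A| over all 6-element sets is 2·6 − 1 = 11 (so min K = 11/6), attained only by arithmetic progressions.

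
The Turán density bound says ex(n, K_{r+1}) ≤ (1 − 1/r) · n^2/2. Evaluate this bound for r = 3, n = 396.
Turán density bound = (2/3) · 396^2/2 = 52272

Turán's theorem: ex(n, K_{r+1}) is achieved by the complete r-partite Turán graph T(n, r) with parts as balanced as possible, and is at most (1 − 1/r) · n^2/2. For r = 3, n = 396: the density bound is (2/3) · 156816/2 = 52272. Since 3 ∣ 396, the Turán graph T(396, 3) has parts of equal size 132, and its edge count e(T(396, 3)) = 52272 attains the density bound exactly.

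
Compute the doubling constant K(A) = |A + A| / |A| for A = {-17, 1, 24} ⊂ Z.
K = |A + A| / |A| = 6/3 = 2

Enumerate A + A = {a + b : a, b ∈ A}. With |A| = 3, there are |A|^2 = 9 ordered sum pairs; collecting distinct values, A + A = {-34, -16, 2, 7, 25, 48}, so |A + A| = 6. Thus K = 6/3 = 2. For comparison, the minimum possible |A + A| over all 3-element sets is 2·3 − 1 = 5 (so min K = 5/3), attained only by arithmetic progressions.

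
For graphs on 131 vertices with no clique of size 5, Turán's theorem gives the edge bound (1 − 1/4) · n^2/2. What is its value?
Turán density bound = (3/4) · 131^2/2 = 51483/8 ≈ 6435.375

Turán's theorem: ex(n, K_{r+1}) is achieved by the complete r-partite Turán graph T(n, r) with parts as balanced as possible, and is at most (1 − 1/r) · n^2/2. For r = 4, n = 131: the density bound is (3/4) · 17161/2 = 51483/8 ≈ 6435.375. The integer-valued extremum is e(T(131, 4)) = 6435, which is strictly less than the density bound 51483/8 since 4 ∤ 131 (the parts of T(131, 4) cannot all be equal).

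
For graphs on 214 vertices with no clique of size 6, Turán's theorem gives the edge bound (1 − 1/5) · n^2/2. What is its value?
Turán density bound = (4/5) · 214^2/2 = 91592/5 ≈ 18318.4

Turán's theorem: ex(n, K_{r+1}) is achieved by the complete r-partite Turán graph T(n, r) with parts as balanced as possible, and is at most (1 − 1/r) · n^2/2. For r = 5, n = 214: the density bound is (4/5) · 45796/2 = 91592/5 ≈ 18318.4. The integer-valued extremum is e(T(214, 5)) = 18318, which is strictly less than the density bound 91592/5 since 5 ∤ 214 (the parts of T(214, 5) cannot all be equal).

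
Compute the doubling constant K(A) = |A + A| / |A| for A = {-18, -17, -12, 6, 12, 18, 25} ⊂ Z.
K = |A + A| / |A| = 25/7

Enumerate A + A = {a + b : a, b ∈ A}. With |A| = 7, there are |A|^2 = 49 ordered sum pairs; collecting distinct values, A + A = {-36, -35, -34, -30, -29, -24, -12, -11, -6, -5, 0, 1, 6, 7, 8, 12, 13, 18, 24, 30, 31, 36, 37, 43, 50}, so |A + A| = 25. Thus K = 25/7. For comparison, the minimum possible |A + A| over all 7-element sets is 2·7 − 1 = 13 (so min K = 13/7), attained only by arithmetic progressions.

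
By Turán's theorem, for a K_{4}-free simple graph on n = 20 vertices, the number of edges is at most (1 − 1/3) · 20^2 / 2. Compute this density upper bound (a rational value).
Turán density bound = (2/3) · 20^2/2 = 400/3 ≈ 133.3333

Turán's theorem: ex(n, K_{r+1}) is achieved by the complete r-partite Turán graph T(n, r) with parts as balanced as possible, and is at most (1 − 1/r) · n^2/2. For r = 3, n = 20: the density bound is (2/3) · 400/2 = 400/3 ≈ 133.3333. The integer-valued extremum is e(T(20, 3)) = 133, which is strictly less than the density bound 400/3 since 3 ∤ 20 (the parts of T(20, 3) cannot all be equal).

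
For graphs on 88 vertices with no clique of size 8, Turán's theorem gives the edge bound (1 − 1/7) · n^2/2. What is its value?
Turán density bound = (6/7) · 88^2/2 = 23232/7 ≈ 3318.8571

Turán's theorem: ex(n, K_{r+1}) is achieved by the complete r-partite Turán graph T(n, r) with parts as balanced as possible, and is at most (1 − 1/r) · n^2/2. For r = 7, n = 88: the density bound is (6/7) · 7744/2 = 23232/7 ≈ 3318.8571. The integer-valued extremum is e(T(88, 7)) = 3318, which is strictly less than the density bound 23232/7 since 7 ∤ 88 (the parts of T(88, 7) cannot all be equal).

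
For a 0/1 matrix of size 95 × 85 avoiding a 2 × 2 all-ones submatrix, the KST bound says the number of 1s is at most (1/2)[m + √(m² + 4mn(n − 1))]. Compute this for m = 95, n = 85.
z(95, 85; 2, 2) ≤ (1/2)[95 + √(95² + 4·95·85·84)] = (1/2)[95 + √2722225] = 872.4583

Kővári–Sós–Turán: let r_1, ..., r_95 be the row sums and z = Σ r_i the total number of 1s. Each pair of columns can share at most one row with both entries 1 (else a 2×2 all-ones block appears), so Σ_i C(r_i, 2) ≤ C(85, 2) = 3570. By convexity Σ_i C(r_i, 2) ≥ 95·C(z/95, 2) = z(z − 95)/(2·95), giving z² − 95z − 95·85·84 ≤ 0 and hence z ≤ (1/2)[95 + √(9025 + 4·678300)] = (1/2)[95 + √2722225] ≈ (1/2)(95 + 1649.9167) = 872.4583.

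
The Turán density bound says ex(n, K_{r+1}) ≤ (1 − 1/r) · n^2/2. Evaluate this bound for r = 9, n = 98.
Turán density bound = (8/9) · 98^2/2 = 38416/9 ≈ 4268.4444

Turán's theorem: ex(n, K_{r+1}) is achieved by the complete r-partite Turán graph T(n, r) with parts as balanced as possible, and is at most (1 − 1/r) · n^2/2. For r = 9, n = 98: the density bound is (8/9) · 9604/2 = 38416/9 ≈ 4268.4444. The integer-valued extremum is e(T(98, 9)) = 4268, which is strictly less than the density bound 38416/9 since 9 ∤ 98 (the parts of T(98, 9) cannot all be equal).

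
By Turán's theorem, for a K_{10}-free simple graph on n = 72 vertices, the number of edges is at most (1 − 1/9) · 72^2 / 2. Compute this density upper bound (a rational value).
Turán density bound = (8/9) · 72^2/2 = 2304

Turán's theorem: ex(n, K_{r+1}) is achieved by the complete r-partite Turán graph T(n, r) with parts as balanced as possible, and is at most (1 − 1/r) · n^2/2. For r = 9, n = 72: the density bound is (8/9) · 5184/2 = 2304. Since 9 ∣ 72, the Turán graph T(72, 9) has parts of equal size 8, and its edge count e(T(72, 9)) = 2304 attains the density bound exactly.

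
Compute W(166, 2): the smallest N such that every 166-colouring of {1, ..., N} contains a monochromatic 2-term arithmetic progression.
W(166, 2) = 166 + 1 = 167

A 2-term AP is any pair of integers, so a monochromatic 2-AP exists iff some colour is used at least twice. With 166 colours, the colouring i ↦ i on {1, ..., 166} uses each colour once, avoiding any monochromatic pair, so W(166, 2) > 166. For {1, ..., 167}, pigeonhole forces two integers of the same colour, which form a monochromatic 2-AP. Hence W(166, 2) = 167.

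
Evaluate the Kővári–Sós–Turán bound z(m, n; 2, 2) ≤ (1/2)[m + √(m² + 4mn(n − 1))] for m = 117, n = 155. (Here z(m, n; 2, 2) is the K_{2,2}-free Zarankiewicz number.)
z(117, 155; 2, 2) ≤ (1/2)[117 + √(117² + 4·117·155·154)] = (1/2)[117 + √11184849] = 1730.6879

Kővári–Sós–Turán: let r_1, ..., r_117 be the row sums and z = Σ r_i the total number of 1s. Each pair of columns can share at most one row with both entries 1 (else a 2×2 all-ones block appears), so Σ_i C(r_i, 2) ≤ C(155, 2) = 11935. By convexity Σ_i C(r_i, 2) ≥ 117·C(z/117, 2) = z(z − 117)/(2·117), giving z² − 117z − 117·155·154 ≤ 0 and hence z ≤ (1/2)[117 + √(13689 + 4·2792790)] = (1/2)[117 + √11184849] ≈ (1/2)(117 + 3344.3757) = 1730.6879.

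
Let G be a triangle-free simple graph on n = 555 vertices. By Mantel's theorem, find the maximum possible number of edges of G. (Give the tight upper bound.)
ex(555, K_3) = ⌊555^2/4⌋ = 77006

Mantel (1907): a triangle-free graph on n vertices has at most ⌊n^2/4⌋ edges, with equality for the complete bipartite graph K_{⌊n/2⌋, ⌈n/2⌉}. For n = 555: ⌊555^2/4⌋ = ⌊308025/4⌋ = 77006. The extremal graph is K_{277, 278}, which has 277·278 = 77006 edges.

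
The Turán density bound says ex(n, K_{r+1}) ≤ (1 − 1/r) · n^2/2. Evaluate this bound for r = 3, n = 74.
Turán density bound = (2/3) · 74^2/2 = 5476/3 ≈ 1825.3333

Turán's theorem: ex(n, K_{r+1}) is achieved by the complete r-partite Turán graph T(n, r) with parts as balanced as possible, and is at most (1 − 1/r) · n^2/2. For r = 3, n = 74: the density bound is (2/3) · 5476/2 = 5476/3 ≈ 1825.3333. The integer-valued extremum is e(T(74, 3)) = 1825, which is strictly less than the density bound 5476/3 since 3 ∤ 74 (the parts of T(74, 3) cannot all be equal).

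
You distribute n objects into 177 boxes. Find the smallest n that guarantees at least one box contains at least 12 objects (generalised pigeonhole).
n = (12 − 1)·177 + 1 = 1948

By the generalised pigeonhole principle, to guarantee some box contains ≥ r objects we need more than (r − 1) · k objects total. Threshold: n = (r − 1) · k + 1. With r = 12 and k = 177: n = 11 · 177 + 1 = 1947 + 1 = 1948. For n = 1947 = 11 · 177, we can put exactly 11 objects in every box, avoiding 12 in any single one — so 1948 is tight.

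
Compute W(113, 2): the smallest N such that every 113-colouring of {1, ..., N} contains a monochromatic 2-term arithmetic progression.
W(113, 2) = 113 + 1 = 114

A 2-term AP is any pair of integers, so a monochromatic 2-AP exists iff some colour is used at least twice. With 113 colours, the colouring i ↦ i on {1, ..., 113} uses each colour once, avoiding any monochromatic pair, so W(113, 2) > 113. For {1, ..., 114}, pigeonhole forces two integers of the same colour, which form a monochromatic 2-AP. Hence W(113, 2) = 114.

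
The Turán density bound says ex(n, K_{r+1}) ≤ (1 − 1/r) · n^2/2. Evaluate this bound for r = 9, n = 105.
Turán density bound = (8/9) · 105^2/2 = 4900

Turán's theorem: ex(n, K_{r+1}) is achieved by the complete r-partite Turán graph T(n, r) with parts as balanced as possible, and is at most (1 − 1/r) · n^2/2. For r = 9, n = 105: the density bound is (8/9) · 11025/2 = 4900. The integer-valued extremum is e(T(105, 9)) = 4899, which is strictly less than the density bound 4900 since 9 ∤ 105 (the parts of T(105, 9) cannot all be equal).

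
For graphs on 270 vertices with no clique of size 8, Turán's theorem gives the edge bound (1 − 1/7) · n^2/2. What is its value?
Turán density bound = (6/7) · 270^2/2 = 218700/7 ≈ 31242.8571

Turán's theorem: ex(n, K_{r+1}) is achieved by the complete r-partite Turán graph T(n, r) with parts as balanced as possible, and is at most (1 − 1/r) · n^2/2. For r = 7, n = 270: the density bound is (6/7) · 72900/2 = 218700/7 ≈ 31242.8571. The integer-valued extremum is e(T(270, 7)) = 31242, which is strictly less than the density bound 218700/7 since 7 ∤ 270 (the parts of T(270, 7) cannot all be equal).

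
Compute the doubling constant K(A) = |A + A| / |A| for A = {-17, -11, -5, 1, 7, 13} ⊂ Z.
K = |A + A| / |A| = 11/6

Enumerate A + A = {a + b : a, b ∈ A}. With |A| = 6, there are |A|^2 = 36 ordered sum pairs; collecting distinct values, A + A = {-34, -28, -22, -16, -10, -4, 2, 8, 14, 20, 26}, so |A + A| = 11. Thus K = 11/6. Here |A + A| = 2|A| − 1 = 11, the minimum possible — so K = 11/6 is minimal, which holds iff A is an arithmetic progression.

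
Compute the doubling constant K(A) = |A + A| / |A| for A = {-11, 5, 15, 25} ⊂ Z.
K = |A + A| / |A| = 9/4

Enumerate A + A = {a + b : a, b ∈ A}. With |A| = 4, there are |A|^2 = 16 ordered sum pairs; collecting distinct values, A + A = {-22, -6, 4, 10, 14, 20, 30, 40, 50}, so |A + A| = 9. Thus K = 9/4. For comparison, the minimum possible |A + A| over all 4-element sets is 2·4 − 1 = 7 (so min K = 7/4), attained only by arithmetic progressions.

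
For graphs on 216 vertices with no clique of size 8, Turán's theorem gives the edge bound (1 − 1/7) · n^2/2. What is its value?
Turán density bound = (6/7) · 216^2/2 = 139968/7 ≈ 19995.4286

Turán's theorem: ex(n, K_{r+1}) is achieved by the complete r-partite Turán graph T(n, r) with parts as balanced as possible, and is at most (1 − 1/r) · n^2/2. For r = 7, n = 216: the density bound is (6/7) · 46656/2 = 139968/7 ≈ 19995.4286. The integer-valued extremum is e(T(216, 7)) = 19995, which is strictly less than the density bound 139968/7 since 7 ∤ 216 (the parts of T(216, 7) cannot all be equal).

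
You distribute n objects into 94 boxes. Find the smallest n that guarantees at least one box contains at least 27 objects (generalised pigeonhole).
n = (27 − 1)·94 + 1 = 2445

By the generalised pigeonhole principle, to guarantee some box contains ≥ r objects we need more than (r − 1) · k objects total. Threshold: n = (r − 1) · k + 1. With r = 27 and k = 94: n = 26 · 94 + 1 = 2444 + 1 = 2445. For n = 2444 = 26 · 94, we can put exactly 26 objects in every box, avoiding 27 in any single one — so 2445 is tight.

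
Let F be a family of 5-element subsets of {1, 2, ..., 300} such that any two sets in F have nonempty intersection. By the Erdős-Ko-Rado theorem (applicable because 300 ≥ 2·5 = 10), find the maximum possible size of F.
max |F| = C(299, 4) = 326380626

Erdős-Ko-Rado (1961): when n ≥ 2k, max |F| = C(n−1, k−1). The bound is attained by the star {A : i ∈ A} for any fixed i ∈ [n]. Here C(300−1, 5−1) = C(299, 4) = 326380626.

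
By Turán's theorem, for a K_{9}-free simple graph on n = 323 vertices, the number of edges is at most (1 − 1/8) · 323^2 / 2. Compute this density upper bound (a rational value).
Turán density bound = (7/8) · 323^2/2 = 730303/16 ≈ 45643.9375

Turán's theorem: ex(n, K_{r+1}) is achieved by the complete r-partite Turán graph T(n, r) with parts as balanced as possible, and is at most (1 − 1/r) · n^2/2. For r = 8, n = 323: the density bound is (7/8) · 104329/2 = 730303/16 ≈ 45643.9375. The integer-valued extremum is e(T(323, 8)) = 45643, which is strictly less than the density bound 730303/16 since 8 ∤ 323 (the parts of T(323, 8) cannot all be equal).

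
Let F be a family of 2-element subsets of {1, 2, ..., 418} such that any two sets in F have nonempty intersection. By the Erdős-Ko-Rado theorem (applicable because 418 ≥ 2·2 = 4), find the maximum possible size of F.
max |F| = C(417, 1) = 417

Erdős-Ko-Rado (1961): when n ≥ 2k, max |F| = C(n−1, k−1). The bound is attained by the star {A : i ∈ A} for any fixed i ∈ [n]. Here C(418−1, 2−1) = C(417, 1) = 417.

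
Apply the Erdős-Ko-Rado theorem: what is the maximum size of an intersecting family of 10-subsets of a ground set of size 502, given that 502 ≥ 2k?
max |F| = C(501, 9) = 5097904765028539750

Erdős-Ko-Rado (1961): when n ≥ 2k, max |F| = C(n−1, k−1). The bound is attained by the star {A : i ∈ A} for any fixed i ∈ [n]. Here C(502−1, 10−1) = C(501, 9) = 5097904765028539750.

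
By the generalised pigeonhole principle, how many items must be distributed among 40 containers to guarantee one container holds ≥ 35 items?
n = (35 − 1)·40 + 1 = 1361

By the generalised pigeonhole principle, to guarantee some box contains ≥ r objects we need more than (r − 1) · k objects total. Threshold: n = (r − 1) · k + 1. With r = 35 and k = 40: n = 34 · 40 + 1 = 1360 + 1 = 1361. For n = 1360 = 34 · 40, we can put exactly 34 objects in every box, avoiding 35 in any single one — so 1361 is tight.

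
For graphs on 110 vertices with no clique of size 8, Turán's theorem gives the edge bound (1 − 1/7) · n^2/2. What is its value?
Turán density bound = (6/7) · 110^2/2 = 36300/7 ≈ 5185.7143

Turán's theorem: ex(n, K_{r+1}) is achieved by the complete r-partite Turán graph T(n, r) with parts as balanced as possible, and is at most (1 − 1/r) · n^2/2. For r = 7, n = 110: the density bound is (6/7) · 12100/2 = 36300/7 ≈ 5185.7143. The integer-valued extremum is e(T(110, 7)) = 5185, which is strictly less than the density bound 36300/7 since 7 ∤ 110 (the parts of T(110, 7) cannot all be equal).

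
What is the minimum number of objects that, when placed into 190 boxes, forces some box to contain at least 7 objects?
n = (7 − 1)·190 + 1 = 1141

By the generalised pigeonhole principle, to guarantee some box contains ≥ r objects we need more than (r − 1) · k objects total. Threshold: n = (r − 1) · k + 1. With r = 7 and k = 190: n = 6 · 190 + 1 = 1140 + 1 = 1141. For n = 1140 = 6 · 190, we can put exactly 6 objects in every box, avoiding 7 in any single one — so 1141 is tight.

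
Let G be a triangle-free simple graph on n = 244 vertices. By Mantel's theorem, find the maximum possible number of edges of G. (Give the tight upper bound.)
ex(244, K_3) = ⌊244^2/4⌋ = 14884

Mantel (1907): a triangle-free graph on n vertices has at most ⌊n^2/4⌋ edges, with equality for the complete bipartite graph K_{⌊n/2⌋, ⌈n/2⌉}. For n = 244: ⌊244^2/4⌋ = ⌊59536/4⌋ = 14884. The extremal graph is K_{122, 122}, which has 122·122 = 14884 edges.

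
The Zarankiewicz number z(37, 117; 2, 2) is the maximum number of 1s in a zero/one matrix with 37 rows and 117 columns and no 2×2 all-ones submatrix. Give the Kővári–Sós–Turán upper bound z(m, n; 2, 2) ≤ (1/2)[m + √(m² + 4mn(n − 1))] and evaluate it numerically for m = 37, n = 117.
z(37, 117; 2, 2) ≤ (1/2)[37 + √(37² + 4·37·117·116)] = (1/2)[37 + √2010025] = 727.3768

Kővári–Sós–Turán: let r_1, ..., r_37 be the row sums and z = Σ r_i the total number of 1s. Each pair of columns can share at most one row with both entries 1 (else a 2×2 all-ones block appears), so Σ_i C(r_i, 2) ≤ C(117, 2) = 6786. By convexity Σ_i C(r_i, 2) ≥ 37·C(z/37, 2) = z(z − 37)/(2·37), giving z² − 37z − 37·117·116 ≤ 0 and hence z ≤ (1/2)[37 + √(1369 + 4·502164)] = (1/2)[37 + √2010025] ≈ (1/2)(37 + 1417.7535) = 727.3768.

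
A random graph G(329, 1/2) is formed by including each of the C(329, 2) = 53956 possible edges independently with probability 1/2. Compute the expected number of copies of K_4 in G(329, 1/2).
E[# K_4] = C(329, 4) · (1/2)^C(4, 2) = 479318126 / 2^6 = 239659063/32 = 7489345.71875

For each 4-subset S of vertices (there are C(329, 4) = 479318126 such S), let X_S = 1 if S induces a K_4 (all C(4, 2) = 6 edges present). Then P(X_S = 1) = (1/2)^6 = 1/64. By linearity of expectation, E[# K_4] = C(329, 4) · (1/2)^6 = 479318126 / 64 = 239659063/32 = 7489345.71875.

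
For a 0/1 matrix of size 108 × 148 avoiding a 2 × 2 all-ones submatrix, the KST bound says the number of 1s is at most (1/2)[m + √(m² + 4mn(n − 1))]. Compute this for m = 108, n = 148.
z(108, 148; 2, 2) ≤ (1/2)[108 + √(108² + 4·108·148·147)] = (1/2)[108 + √9410256] = 1587.807

Kővári–Sós–Turán: let r_1, ..., r_108 be the row sums and z = Σ r_i the total number of 1s. Each pair of columns can share at most one row with both entries 1 (else a 2×2 all-ones block appears), so Σ_i C(r_i, 2) ≤ C(148, 2) = 10878. By convexity Σ_i C(r_i, 2) ≥ 108·C(z/108, 2) = z(z − 108)/(2·108), giving z² − 108z − 108·148·147 ≤ 0 and hence z ≤ (1/2)[108 + √(11664 + 4·2349648)] = (1/2)[108 + √9410256] ≈ (1/2)(108 + 3067.6141) = 1587.807.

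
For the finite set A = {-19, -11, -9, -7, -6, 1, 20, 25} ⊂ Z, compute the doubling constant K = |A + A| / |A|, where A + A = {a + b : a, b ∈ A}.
K = |A + A| / |A| = 33/8

Enumerate A + A = {a + b : a, b ∈ A}. With |A| = 8, there are |A|^2 = 64 ordered sum pairs; collecting distinct values, A + A = {-38, -30, -28, -26, -25, -22, -20, -18, -17, -16, -15, -14, -13, -12, -10, -8, -6, -5, 1, 2, 6, 9, 11, 13, 14, 16, 18, 19, 21, 26, 40, 45, 50}, so |A + A| = 33. Thus K = 33/8. For comparison, the minimum possible |A + A| over all 8-element sets is 2·8 − 1 = 15 (so min K = 15/8), attained only by arithmetic progressions.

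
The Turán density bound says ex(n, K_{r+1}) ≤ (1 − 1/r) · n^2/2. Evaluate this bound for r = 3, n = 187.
Turán density bound = (2/3) · 187^2/2 = 34969/3 ≈ 11656.3333

Turán's theorem: ex(n, K_{r+1}) is achieved by the complete r-partite Turán graph T(n, r) with parts as balanced as possible, and is at most (1 − 1/r) · n^2/2. For r = 3, n = 187: the density bound is (2/3) · 34969/2 = 34969/3 ≈ 11656.3333. The integer-valued extremum is e(T(187, 3)) = 11656, which is strictly less than the density bound 34969/3 since 3 ∤ 187 (the parts of T(187, 3) cannot all be equal).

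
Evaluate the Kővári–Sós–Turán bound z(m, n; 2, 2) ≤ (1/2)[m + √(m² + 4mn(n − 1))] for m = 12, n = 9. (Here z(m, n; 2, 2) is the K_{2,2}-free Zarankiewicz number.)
z(12, 9; 2, 2) ≤ (1/2)[12 + √(12² + 4·12·9·8)] = (1/2)[12 + √3600] = 36

Kővári–Sós–Turán: let r_1, ..., r_12 be the row sums and z = Σ r_i the total number of 1s. Each pair of columns can share at most one row with both entries 1 (else a 2×2 all-ones block appears), so Σ_i C(r_i, 2) ≤ C(9, 2) = 36. By convexity Σ_i C(r_i, 2) ≥ 12·C(z/12, 2) = z(z − 12)/(2·12), giving z² − 12z − 12·9·8 ≤ 0 and hence z ≤ (1/2)[12 + √(144 + 4·864)] = (1/2)[12 + √3600] ≈ (1/2)(12 + 60) = 36.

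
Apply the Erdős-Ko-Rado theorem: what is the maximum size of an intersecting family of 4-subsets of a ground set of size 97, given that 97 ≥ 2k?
max |F| = C(96, 3) = 142880

The Erdős-Ko-Rado theorem states: for n ≥ 2k, an intersecting family of k-subsets of an n-element set has size at most C(n − 1, k − 1), with equality for 'star' families {A ⊆ [n] : |A| = k, i ∈ A} (fix an element i). For n = 97, k = 4: C(96, 3) = 142880.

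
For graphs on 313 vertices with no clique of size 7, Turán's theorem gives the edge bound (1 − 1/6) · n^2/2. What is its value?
Turán density bound = (5/6) · 313^2/2 = 489845/12 ≈ 40820.4167

Turán's theorem: ex(n, K_{r+1}) is achieved by the complete r-partite Turán graph T(n, r) with parts as balanced as possible, and is at most (1 − 1/r) · n^2/2. For r = 6, n = 313: the density bound is (5/6) · 97969/2 = 489845/12 ≈ 40820.4167. The integer-valued extremum is e(T(313, 6)) = 40820, which is strictly less than the density bound 489845/12 since 6 ∤ 313 (the parts of T(313, 6) cannot all be equal).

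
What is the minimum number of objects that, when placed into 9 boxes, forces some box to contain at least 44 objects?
n = (44 − 1)·9 + 1 = 388

By the generalised pigeonhole principle, to guarantee some box contains ≥ r objects we need more than (r − 1) · k objects total. Threshold: n = (r − 1) · k + 1. With r = 44 and k = 9: n = 43 · 9 + 1 = 387 + 1 = 388. For n = 387 = 43 · 9, we can put exactly 43 objects in every box, avoiding 44 in any single one — so 388 is tight.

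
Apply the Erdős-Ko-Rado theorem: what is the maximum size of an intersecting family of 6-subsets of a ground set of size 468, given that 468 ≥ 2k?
max |F| = C(467, 5) = 181164656828

Erdős-Ko-Rado (1961): when n ≥ 2k, max |F| = C(n−1, k−1). The bound is attained by the star {A : i ∈ A} for any fixed i ∈ [n]. Here C(468−1, 6−1) = C(467, 5) = 181164656828.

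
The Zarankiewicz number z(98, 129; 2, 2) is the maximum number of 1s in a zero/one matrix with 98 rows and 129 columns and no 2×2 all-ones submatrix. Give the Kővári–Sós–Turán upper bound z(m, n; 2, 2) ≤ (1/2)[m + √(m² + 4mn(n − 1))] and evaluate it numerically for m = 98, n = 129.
z(98, 129; 2, 2) ≤ (1/2)[98 + √(98² + 4·98·129·128)] = (1/2)[98 + √6482308] = 1322.0189

Kővári–Sós–Turán: let r_1, ..., r_98 be the row sums and z = Σ r_i the total number of 1s. Each pair of columns can share at most one row with both entries 1 (else a 2×2 all-ones block appears), so Σ_i C(r_i, 2) ≤ C(129, 2) = 8256. By convexity Σ_i C(r_i, 2) ≥ 98·C(z/98, 2) = z(z − 98)/(2·98), giving z² − 98z − 98·129·128 ≤ 0 and hence z ≤ (1/2)[98 + √(9604 + 4·1618176)] = (1/2)[98 + √6482308] ≈ (1/2)(98 + 2546.0377) = 1322.0189.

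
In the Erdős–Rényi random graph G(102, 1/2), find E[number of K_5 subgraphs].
E[# K_5] = C(102, 5) · (1/2)^C(5, 2) = 83291670 / 2^10 = 41645835/512 ≈ 81339.521484

For each 5-subset S of vertices (there are C(102, 5) = 83291670 such S), let X_S = 1 if S induces a K_5 (all C(5, 2) = 10 edges present). Then P(X_S = 1) = (1/2)^10 = 1/1024. By linearity of expectation, E[# K_5] = C(102, 5) · (1/2)^10 = 83291670 / 1024 = 41645835/512 ≈ 81339.521484.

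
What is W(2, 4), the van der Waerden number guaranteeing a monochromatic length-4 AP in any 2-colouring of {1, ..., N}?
W(2, 4) = 35

This is a classical value, W(2, 4) = 35, established by combining an explicit 2-colouring of {1, ..., 34} with no monochromatic 4-AP (giving the lower bound W(2, 4) > 34) and a finite case analysis / exhaustive computer search showing every 2-colouring of {1, ..., 35} has such an AP.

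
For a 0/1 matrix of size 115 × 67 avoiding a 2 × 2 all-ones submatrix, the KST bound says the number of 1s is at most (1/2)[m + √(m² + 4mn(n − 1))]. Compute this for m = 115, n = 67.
z(115, 67; 2, 2) ≤ (1/2)[115 + √(115² + 4·115·67·66)] = (1/2)[115 + √2047345] = 772.9273

Kővári–Sós–Turán: let r_1, ..., r_115 be the row sums and z = Σ r_i the total number of 1s. Each pair of columns can share at most one row with both entries 1 (else a 2×2 all-ones block appears), so Σ_i C(r_i, 2) ≤ C(67, 2) = 2211. By convexity Σ_i C(r_i, 2) ≥ 115·C(z/115, 2) = z(z − 115)/(2·115), giving z² − 115z − 115·67·66 ≤ 0 and hence z ≤ (1/2)[115 + √(13225 + 4·508530)] = (1/2)[115 + √2047345] ≈ (1/2)(115 + 1430.8546) = 772.9273.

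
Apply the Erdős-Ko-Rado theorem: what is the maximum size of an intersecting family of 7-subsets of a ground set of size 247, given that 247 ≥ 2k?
max |F| = C(246, 6) = 289465762509

Erdős-Ko-Rado (1961): when n ≥ 2k, max |F| = C(n−1, k−1). The bound is attained by the star {A : i ∈ A} for any fixed i ∈ [n]. Here C(247−1, 7−1) = C(246, 6) = 289465762509.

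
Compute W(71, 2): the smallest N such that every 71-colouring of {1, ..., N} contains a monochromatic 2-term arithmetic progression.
W(71, 2) = 71 + 1 = 72

A 2-term AP is any pair of integers, so a monochromatic 2-AP exists iff some colour is used at least twice. With 71 colours, the colouring i ↦ i on {1, ..., 71} uses each colour once, avoiding any monochromatic pair, so W(71, 2) > 71. For {1, ..., 72}, pigeonhole forces two integers of the same colour, which form a monochromatic 2-AP. Hence W(71, 2) = 72.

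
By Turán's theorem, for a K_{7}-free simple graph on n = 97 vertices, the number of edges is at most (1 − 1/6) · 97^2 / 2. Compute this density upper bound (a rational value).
Turán density bound = (5/6) · 97^2/2 = 47045/12 ≈ 3920.4167

Turán's theorem: ex(n, K_{r+1}) is achieved by the complete r-partite Turán graph T(n, r) with parts as balanced as possible, and is at most (1 − 1/r) · n^2/2. For r = 6, n = 97: the density bound is (5/6) · 9409/2 = 47045/12 ≈ 3920.4167. The integer-valued extremum is e(T(97, 6)) = 3920, which is strictly less than the density bound 47045/12 since 6 ∤ 97 (the parts of T(97, 6) cannot all be equal).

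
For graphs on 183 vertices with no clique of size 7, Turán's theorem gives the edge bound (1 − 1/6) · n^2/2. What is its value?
Turán density bound = (5/6) · 183^2/2 = 55815/4 ≈ 13953.75

Turán's theorem: ex(n, K_{r+1}) is achieved by the complete r-partite Turán graph T(n, r) with parts as balanced as possible, and is at most (1 − 1/r) · n^2/2. For r = 6, n = 183: the density bound is (5/6) · 33489/2 = 55815/4 ≈ 13953.75. The integer-valued extremum is e(T(183, 6)) = 13953, which is strictly less than the density bound 55815/4 since 6 ∤ 183 (the parts of T(183, 6) cannot all be equal).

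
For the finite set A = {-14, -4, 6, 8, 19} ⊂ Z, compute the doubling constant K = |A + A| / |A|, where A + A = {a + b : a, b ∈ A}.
K = |A + A| / |A| = 14/5

Enumerate A + A = {a + b : a, b ∈ A}. With |A| = 5, there are |A|^2 = 25 ordered sum pairs; collecting distinct values, A + A = {-28, -18, -8, -6, 2, 4, 5, 12, 14, 15, 16, 25, 27, 38}, so |A + A| = 14. Thus K = 14/5. For comparison, the minimum possible |A + A| over all 5-element sets is 2·5 − 1 = 9 (so min K = 9/5), attained only by arithmetic progressions.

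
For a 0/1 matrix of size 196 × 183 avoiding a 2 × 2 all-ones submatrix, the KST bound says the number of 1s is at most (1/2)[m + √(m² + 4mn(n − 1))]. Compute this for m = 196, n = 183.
z(196, 183; 2, 2) ≤ (1/2)[196 + √(196² + 4·196·183·182)] = (1/2)[196 + √26150320] = 2654.8692

Kővári–Sós–Turán: let r_1, ..., r_196 be the row sums and z = Σ r_i the total number of 1s. Each pair of columns can share at most one row with both entries 1 (else a 2×2 all-ones block appears), so Σ_i C(r_i, 2) ≤ C(183, 2) = 16653. By convexity Σ_i C(r_i, 2) ≥ 196·C(z/196, 2) = z(z − 196)/(2·196), giving z² − 196z − 196·183·182 ≤ 0 and hence z ≤ (1/2)[196 + √(38416 + 4·6527976)] = (1/2)[196 + √26150320] ≈ (1/2)(196 + 5113.7384) = 2654.8692.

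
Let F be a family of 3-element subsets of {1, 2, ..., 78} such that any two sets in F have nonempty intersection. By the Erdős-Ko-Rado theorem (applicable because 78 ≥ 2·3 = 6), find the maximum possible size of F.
max |F| = C(77, 2) = 2926

The Erdős-Ko-Rado theorem states: for n ≥ 2k, an intersecting family of k-subsets of an n-element set has size at most C(n − 1, k − 1), with equality for 'star' families {A ⊆ [n] : |A| = k, i ∈ A} (fix an element i). For n = 78, k = 3: C(77, 2) = 2926.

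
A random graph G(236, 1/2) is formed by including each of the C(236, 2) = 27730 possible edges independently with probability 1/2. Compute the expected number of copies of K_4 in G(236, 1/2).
E[# K_4] = C(236, 4) · (1/2)^C(4, 2) = 125991255 / 2^6 = 1968613.359375

For each 4-subset S of vertices (there are C(236, 4) = 125991255 such S), let X_S = 1 if S induces a K_4 (all C(4, 2) = 6 edges present). Then P(X_S = 1) = (1/2)^6 = 1/64. By linearity of expectation, E[# K_4] = C(236, 4) · (1/2)^6 = 125991255 / 64 = 1968613.359375.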